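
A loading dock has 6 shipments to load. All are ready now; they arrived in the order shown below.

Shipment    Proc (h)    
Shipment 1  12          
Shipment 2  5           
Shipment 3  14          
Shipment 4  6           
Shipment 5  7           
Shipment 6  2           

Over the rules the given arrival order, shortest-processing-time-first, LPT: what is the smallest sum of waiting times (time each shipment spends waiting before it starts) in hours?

FIFO (arrival order): Shipment 1 Shipment 2 Shipment 3 Shipment 4 Shipment 5 Shipment 6.
Shipment 1: waits 0, runs 0→12
Shipment 2: waits 12, runs 12→17
Shipment 3: waits 17, runs 17→31
Shipment 4: waits 31, runs 31→37
Shipment 5: waits 37, runs 37→44
Shipment 6: waits 44, runs 44→46
Sum = 0+12+17+31+37+44 = 141.
SPT (increasing processing time): Shipment 6 Shipment 2 Shipment 4 Shipment 5 Shipment 1 Shipment 3.
Shipment 6: waits 0, runs 0→2
Shipment 2: waits 2, runs 2→7
Shipment 4: waits 7, runs 7→13
Shipment 5: waits 13, runs 13→20
Shipment 1: waits 20, runs 20→32
Shipment 3: waits 32, runs 32→46
Sum = 0+2+7+13+20+32 = 74.
LPT (decreasing processing time): Shipment 3 Shipment 1 Shipment 5 Shipment 4 Shipment 2 Shipment 6.
Shipment 3: waits 0, runs 0→14
Shipment 1: waits 14, runs 14→26
Shipment 5: waits 26, runs 26→33
Shipment 4: waits 33, runs 33→39
Shipment 2: waits 39, runs 39→44
Shipment 6: waits 44, runs 44→46
Sum = 0+14+26+33+39+44 = 156.
FIFO 141, SPT 74, LPT 156 → minimum 74.

74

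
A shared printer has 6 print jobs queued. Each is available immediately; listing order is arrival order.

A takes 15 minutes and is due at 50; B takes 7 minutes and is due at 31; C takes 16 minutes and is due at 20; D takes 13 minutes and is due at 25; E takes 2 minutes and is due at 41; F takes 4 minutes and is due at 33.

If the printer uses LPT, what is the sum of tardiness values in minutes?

77

LPT (decreasing processing time): C A D B F E.
C: 0→16, due 20, tardiness 0
A: 16→31, due 50, tardiness 0
D: 31→44, due 25, tardiness 19
B: 44→51, due 31, tardiness 20
F: 51→55, due 33, tardiness 22
E: 55→57, due 41, tardiness 16
Sum = 0+0+19+20+22+16 = 77.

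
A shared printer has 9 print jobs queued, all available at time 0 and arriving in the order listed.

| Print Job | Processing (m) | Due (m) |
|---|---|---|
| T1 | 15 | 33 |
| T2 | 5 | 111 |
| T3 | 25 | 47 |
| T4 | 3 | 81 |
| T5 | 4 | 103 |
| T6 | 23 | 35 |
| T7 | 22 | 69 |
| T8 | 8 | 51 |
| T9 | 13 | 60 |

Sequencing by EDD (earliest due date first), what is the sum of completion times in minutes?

717

EDD (increasing due date): T1 T6 T3 T8 T9 T7 T4 T5 T2.
T1: 0→15
T6: 15→38
T3: 38→63
T8: 63→71
T9: 71→84
T7: 84→106
T4: 106→109
T5: 109→113
T2: 113→118
Sum = 15+38+63+71+84+106+109+113+118 = 717.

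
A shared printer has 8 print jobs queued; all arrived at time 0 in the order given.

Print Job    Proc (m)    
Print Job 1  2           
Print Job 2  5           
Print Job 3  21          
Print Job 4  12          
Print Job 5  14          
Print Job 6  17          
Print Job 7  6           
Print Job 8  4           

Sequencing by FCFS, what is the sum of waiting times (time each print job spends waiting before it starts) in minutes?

279

FIFO (arrival order): Print Job 1 Print Job 2 Print Job 3 Print Job 4 Print Job 5 Print Job 6 Print Job 7 Print Job 8.
Print Job 1: waits 0, runs 0→2
Print Job 2: waits 2, runs 2→7
Print Job 3: waits 7, runs 7→28
Print Job 4: waits 28, runs 28→40
Print Job 5: waits 40, runs 40→54
Print Job 6: waits 54, runs 54→71
Print Job 7: waits 71, runs 71→77
Print Job 8: waits 77, runs 77→81
Sum = 0+2+7+28+40+54+71+77 = 279.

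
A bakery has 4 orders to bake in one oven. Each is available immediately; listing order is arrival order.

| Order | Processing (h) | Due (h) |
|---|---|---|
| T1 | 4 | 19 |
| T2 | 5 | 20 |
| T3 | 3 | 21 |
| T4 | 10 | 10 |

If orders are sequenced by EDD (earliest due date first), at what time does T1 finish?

14

EDD (increasing due date): T4 T1 T2 T3.
T4: 0→10
T1: 10→14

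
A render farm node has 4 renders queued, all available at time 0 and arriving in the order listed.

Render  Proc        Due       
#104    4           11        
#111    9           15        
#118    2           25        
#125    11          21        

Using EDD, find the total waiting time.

EDD (increasing due date): #104 #111 #125 #118.
#104: waits 0, runs 0→4
#111: waits 4, runs 4→13
#125: waits 13, runs 13→24
#118: waits 24, runs 24→26
Sum = 0+4+13+24 = 41.

41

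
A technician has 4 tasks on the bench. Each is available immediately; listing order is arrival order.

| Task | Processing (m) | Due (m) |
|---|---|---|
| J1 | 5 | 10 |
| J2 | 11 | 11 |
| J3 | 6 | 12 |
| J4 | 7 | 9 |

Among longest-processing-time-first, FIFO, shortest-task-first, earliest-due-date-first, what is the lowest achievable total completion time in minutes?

63

LPT (decreasing processing time): J2 J4 J3 J1.
J2: 0→11
J4: 11→18
J3: 18→24
J1: 24→29
Sum = 11+18+24+29 = 82.
FIFO (arrival order): J1 J2 J3 J4.
J1: 0→5
J2: 5→16
J3: 16→22
J4: 22→29
Sum = 5+16+22+29 = 72.
SPT (increasing processing time): J1 J3 J4 J2.
J1: 0→5
J3: 5→11
J4: 11→18
J2: 18→29
Sum = 5+11+18+29 = 63.
EDD (increasing due date): J4 J1 J2 J3.
J4: 0→7
J1: 7→12
J2: 12→23
J3: 23→29
Sum = 7+12+23+29 = 71.
LPT 82, FIFO 72, SPT 63, EDD 71 → minimum 63.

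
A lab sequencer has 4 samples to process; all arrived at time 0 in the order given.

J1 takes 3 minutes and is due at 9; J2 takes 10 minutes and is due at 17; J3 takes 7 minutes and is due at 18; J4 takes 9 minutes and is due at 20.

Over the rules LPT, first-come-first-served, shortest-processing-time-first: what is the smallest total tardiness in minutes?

LPT (decreasing processing time): J2 J4 J3 J1.
J2: 0→10, due 17, tardiness 0
J4: 10→19, due 20, tardiness 0
J3: 19→26, due 18, tardiness 8
J1: 26→29, due 9, tardiness 20
Sum = 0+0+8+20 = 28.
FIFO (arrival order): J1 J2 J3 J4.
J1: 0→3, due 9, tardiness 0
J2: 3→13, due 17, tardiness 0
J3: 13→20, due 18, tardiness 2
J4: 20→29, due 20, tardiness 9
Sum = 0+0+2+9 = 11.
SPT (increasing processing time): J1 J3 J4 J2.
J1: 0→3, due 9, tardiness 0
J3: 3→10, due 18, tardiness 0
J4: 10→19, due 20, tardiness 0
J2: 19→29, due 17, tardiness 12
Sum = 0+0+0+12 = 12.
LPT 28, FIFO 11, SPT 12 → minimum 11.

11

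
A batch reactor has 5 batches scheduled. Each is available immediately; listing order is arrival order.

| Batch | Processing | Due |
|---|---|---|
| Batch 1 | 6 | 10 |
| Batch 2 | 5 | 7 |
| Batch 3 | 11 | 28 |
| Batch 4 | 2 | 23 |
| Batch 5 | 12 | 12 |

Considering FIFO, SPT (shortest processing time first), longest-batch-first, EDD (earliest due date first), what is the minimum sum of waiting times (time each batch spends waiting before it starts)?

46

FIFO (arrival order): Batch 1 Batch 2 Batch 3 Batch 4 Batch 5.
Batch 1: waits 0, runs 0→6
Batch 2: waits 6, runs 6→11
Batch 3: waits 11, runs 11→22
Batch 4: waits 22, runs 22→24
Batch 5: waits 24, runs 24→36
Sum = 0+6+11+22+24 = 63.
SPT (increasing processing time): Batch 4 Batch 2 Batch 1 Batch 3 Batch 5.
Batch 4: waits 0, runs 0→2
Batch 2: waits 2, runs 2→7
Batch 1: waits 7, runs 7→13
Batch 3: waits 13, runs 13→24
Batch 5: waits 24, runs 24→36
Sum = 0+2+7+13+24 = 46.
LPT (decreasing processing time): Batch 5 Batch 3 Batch 1 Batch 2 Batch 4.
Batch 5: waits 0, runs 0→12
Batch 3: waits 12, runs 12→23
Batch 1: waits 23, runs 23→29
Batch 2: waits 29, runs 29→34
Batch 4: waits 34, runs 34→36
Sum = 0+12+23+29+34 = 98.
EDD (increasing due date): Batch 2 Batch 1 Batch 5 Batch 4 Batch 3.
Batch 2: waits 0, runs 0→5
Batch 1: waits 5, runs 5→11
Batch 5: waits 11, runs 11→23
Batch 4: waits 23, runs 23→25
Batch 3: waits 25, runs 25→36
Sum = 0+5+11+23+25 = 64.
FIFO 63, SPT 46, LPT 98, EDD 64 → minimum 46.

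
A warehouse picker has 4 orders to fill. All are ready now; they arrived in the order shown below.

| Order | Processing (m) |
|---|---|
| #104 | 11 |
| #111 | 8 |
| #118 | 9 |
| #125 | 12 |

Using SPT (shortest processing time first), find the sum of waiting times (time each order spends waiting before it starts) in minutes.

SPT (increasing processing time): #111 #118 #104 #125.
#111: waits 0, runs 0→8
#118: waits 8, runs 8→17
#104: waits 17, runs 17→28
#125: waits 28, runs 28→40
Sum = 0+8+17+28 = 53.

53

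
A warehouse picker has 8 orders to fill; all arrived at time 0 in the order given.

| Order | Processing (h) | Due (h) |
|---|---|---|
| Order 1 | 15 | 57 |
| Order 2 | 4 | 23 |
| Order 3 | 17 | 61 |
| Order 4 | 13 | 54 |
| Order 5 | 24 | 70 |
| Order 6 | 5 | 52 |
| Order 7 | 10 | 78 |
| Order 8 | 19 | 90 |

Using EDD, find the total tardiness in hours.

35

EDD (increasing due date): Order 2 Order 6 Order 4 Order 1 Order 3 Order 5 Order 7 Order 8.
Order 2: 0→4, due 23, tardiness 0
Order 6: 4→9, due 52, tardiness 0
Order 4: 9→22, due 54, tardiness 0
Order 1: 22→37, due 57, tardiness 0
Order 3: 37→54, due 61, tardiness 0
Order 5: 54→78, due 70, tardiness 8
Order 7: 78→88, due 78, tardiness 10
Order 8: 88→107, due 90, tardiness 17
Sum = 0+0+0+0+0+8+10+17 = 35.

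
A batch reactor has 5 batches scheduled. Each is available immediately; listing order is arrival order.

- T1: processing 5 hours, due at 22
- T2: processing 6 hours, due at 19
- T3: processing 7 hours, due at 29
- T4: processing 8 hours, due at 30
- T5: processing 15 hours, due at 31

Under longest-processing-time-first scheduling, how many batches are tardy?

LPT (decreasing processing time): T5 T4 T3 T2 T1.
T5: 0→15, due 31, tardiness 0
T4: 15→23, due 30, tardiness 0
T3: 23→30, due 29, tardiness 1
T2: 30→36, due 19, tardiness 17
T1: 36→41, due 22, tardiness 19
Late batches: 3.

3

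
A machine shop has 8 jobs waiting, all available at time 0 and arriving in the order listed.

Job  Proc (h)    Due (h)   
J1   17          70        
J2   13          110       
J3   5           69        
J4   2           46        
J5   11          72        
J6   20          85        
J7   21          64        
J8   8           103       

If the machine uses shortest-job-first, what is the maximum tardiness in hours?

SPT (increasing processing time): J4 J3 J8 J5 J2 J1 J6 J7.
J4: 0→2, due 46, tardiness 0
J3: 2→7, due 69, tardiness 0
J8: 7→15, due 103, tardiness 0
J5: 15→26, due 72, tardiness 0
J2: 26→39, due 110, tardiness 0
J1: 39→56, due 70, tardiness 0
J6: 56→76, due 85, tardiness 0
J7: 76→97, due 64, tardiness 33
Maximum = 33.

33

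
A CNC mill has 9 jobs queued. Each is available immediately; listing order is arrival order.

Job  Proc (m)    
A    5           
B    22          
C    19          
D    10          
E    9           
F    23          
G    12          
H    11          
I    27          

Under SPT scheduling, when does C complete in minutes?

SPT (increasing processing time): A E D H G C B F I.
A: 0→5
E: 5→14
D: 14→24
H: 24→35
G: 35→47
C: 47→66

66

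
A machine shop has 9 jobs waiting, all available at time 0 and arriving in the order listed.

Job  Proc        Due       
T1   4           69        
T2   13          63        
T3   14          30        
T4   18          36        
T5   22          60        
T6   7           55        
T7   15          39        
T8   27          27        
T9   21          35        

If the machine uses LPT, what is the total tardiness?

LPT (decreasing processing time): T8 T5 T9 T4 T7 T3 T2 T6 T1.
T8: 0→27, due 27, tardiness 0
T5: 27→49, due 60, tardiness 0
T9: 49→70, due 35, tardiness 35
T4: 70→88, due 36, tardiness 52
T7: 88→103, due 39, tardiness 64
T3: 103→117, due 30, tardiness 87
T2: 117→130, due 63, tardiness 67
T6: 130→137, due 55, tardiness 82
T1: 137→141, due 69, tardiness 72
Sum = 0+0+35+52+64+87+67+82+72 = 459.

459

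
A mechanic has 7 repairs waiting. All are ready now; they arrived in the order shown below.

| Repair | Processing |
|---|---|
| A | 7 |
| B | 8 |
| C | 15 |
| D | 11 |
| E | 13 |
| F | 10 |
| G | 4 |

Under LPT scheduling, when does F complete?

49

LPT (decreasing processing time): C E D F B A G.
C: 0→15
E: 15→28
D: 28→39
F: 39→49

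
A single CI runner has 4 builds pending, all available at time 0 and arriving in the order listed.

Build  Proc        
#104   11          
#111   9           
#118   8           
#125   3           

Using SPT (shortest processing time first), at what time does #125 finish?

SPT (increasing processing time): #125 #118 #111 #104.
#125: 0→3

3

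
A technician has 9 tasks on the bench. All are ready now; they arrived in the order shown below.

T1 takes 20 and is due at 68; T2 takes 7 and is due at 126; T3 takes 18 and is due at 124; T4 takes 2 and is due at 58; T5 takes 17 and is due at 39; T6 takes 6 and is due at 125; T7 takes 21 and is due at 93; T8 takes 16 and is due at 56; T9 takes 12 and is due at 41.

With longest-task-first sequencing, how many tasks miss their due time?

4

LPT (decreasing processing time): T7 T1 T3 T5 T8 T9 T2 T6 T4.
T7: 0→21, due 93, tardiness 0
T1: 21→41, due 68, tardiness 0
T3: 41→59, due 124, tardiness 0
T5: 59→76, due 39, tardiness 37
T8: 76→92, due 56, tardiness 36
T9: 92→104, due 41, tardiness 63
T2: 104→111, due 126, tardiness 0
T6: 111→117, due 125, tardiness 0
T4: 117→119, due 58, tardiness 61
Late tasks: 4.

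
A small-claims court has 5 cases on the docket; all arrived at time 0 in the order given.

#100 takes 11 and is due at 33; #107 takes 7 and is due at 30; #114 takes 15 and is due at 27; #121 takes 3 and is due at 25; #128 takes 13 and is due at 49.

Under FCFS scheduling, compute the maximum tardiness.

FIFO (arrival order): #100 #107 #114 #121 #128.
#100: 0→11, due 33, tardiness 0
#107: 11→18, due 30, tardiness 0
#114: 18→33, due 27, tardiness 6
#121: 33→36, due 25, tardiness 11
#128: 36→49, due 49, tardiness 0
Maximum = 11.

11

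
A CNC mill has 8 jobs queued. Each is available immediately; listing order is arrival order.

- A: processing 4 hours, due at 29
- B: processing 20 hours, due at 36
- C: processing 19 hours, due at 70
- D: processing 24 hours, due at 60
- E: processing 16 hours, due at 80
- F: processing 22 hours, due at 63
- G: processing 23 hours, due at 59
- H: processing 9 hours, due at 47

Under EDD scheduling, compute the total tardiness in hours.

167

EDD (increasing due date): A B H G D F C E.
A: 0→4, due 29, tardiness 0
B: 4→24, due 36, tardiness 0
H: 24→33, due 47, tardiness 0
G: 33→56, due 59, tardiness 0
D: 56→80, due 60, tardiness 20
F: 80→102, due 63, tardiness 39
C: 102→121, due 70, tardiness 51
E: 121→137, due 80, tardiness 57
Sum = 0+0+0+0+20+39+51+57 = 167.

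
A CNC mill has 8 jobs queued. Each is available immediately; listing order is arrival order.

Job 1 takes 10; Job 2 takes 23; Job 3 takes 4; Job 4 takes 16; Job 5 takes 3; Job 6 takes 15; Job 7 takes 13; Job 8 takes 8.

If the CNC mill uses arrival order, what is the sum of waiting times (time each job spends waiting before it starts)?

344

FIFO (arrival order): Job 1 Job 2 Job 3 Job 4 Job 5 Job 6 Job 7 Job 8.
Job 1: waits 0, runs 0→10
Job 2: waits 10, runs 10→33
Job 3: waits 33, runs 33→37
Job 4: waits 37, runs 37→53
Job 5: waits 53, runs 53→56
Job 6: waits 56, runs 56→71
Job 7: waits 71, runs 71→84
Job 8: waits 84, runs 84→92
Sum = 0+10+33+37+53+56+71+84 = 344.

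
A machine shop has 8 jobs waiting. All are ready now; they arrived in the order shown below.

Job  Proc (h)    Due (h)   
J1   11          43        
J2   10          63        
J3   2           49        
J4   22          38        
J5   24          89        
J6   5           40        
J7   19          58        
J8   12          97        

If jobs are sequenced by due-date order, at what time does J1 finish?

EDD (increasing due date): J4 J6 J1 J3 J7 J2 J5 J8.
J4: 0→22
J6: 22→27
J1: 27→38

38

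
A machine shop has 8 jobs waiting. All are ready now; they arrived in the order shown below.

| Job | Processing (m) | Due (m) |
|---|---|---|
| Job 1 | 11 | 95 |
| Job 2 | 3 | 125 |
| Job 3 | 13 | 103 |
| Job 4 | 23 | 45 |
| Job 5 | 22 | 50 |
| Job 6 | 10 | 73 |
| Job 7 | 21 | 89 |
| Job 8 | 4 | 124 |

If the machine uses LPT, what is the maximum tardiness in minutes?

27

LPT (decreasing processing time): Job 4 Job 5 Job 7 Job 3 Job 1 Job 6 Job 8 Job 2.
Job 4: 0→23, due 45, tardiness 0
Job 5: 23→45, due 50, tardiness 0
Job 7: 45→66, due 89, tardiness 0
Job 3: 66→79, due 103, tardiness 0
Job 1: 79→90, due 95, tardiness 0
Job 6: 90→100, due 73, tardiness 27
Job 8: 100→104, due 124, tardiness 0
Job 2: 104→107, due 125, tardiness 0
Maximum = 27.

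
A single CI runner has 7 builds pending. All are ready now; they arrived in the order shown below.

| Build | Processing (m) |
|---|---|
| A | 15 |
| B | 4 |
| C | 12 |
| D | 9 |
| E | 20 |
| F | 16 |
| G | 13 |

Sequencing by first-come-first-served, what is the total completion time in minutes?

330

FIFO (arrival order): A B C D E F G.
A: 0→15
B: 15→19
C: 19→31
D: 31→40
E: 40→60
F: 60→76
G: 76→89
Sum = 15+19+31+40+60+76+89 = 330.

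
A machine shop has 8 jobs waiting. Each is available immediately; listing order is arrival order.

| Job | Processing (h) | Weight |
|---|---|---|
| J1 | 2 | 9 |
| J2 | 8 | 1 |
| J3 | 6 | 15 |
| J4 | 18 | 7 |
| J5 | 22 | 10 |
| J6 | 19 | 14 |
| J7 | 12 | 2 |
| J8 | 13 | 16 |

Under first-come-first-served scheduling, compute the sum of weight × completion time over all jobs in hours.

FIFO (arrival order): J1 J2 J3 J4 J5 J6 J7 J8.
J1: finishes 2, weight 9, w·C = 18
J2: finishes 10, weight 1, w·C = 10
J3: finishes 16, weight 15, w·C = 240
J4: finishes 34, weight 7, w·C = 238
J5: finishes 56, weight 10, w·C = 560
J6: finishes 75, weight 14, w·C = 1050
J7: finishes 87, weight 2, w·C = 174
J8: finishes 100, weight 16, w·C = 1600
Sum = 18+10+240+238+560+1050+174+1600 = 3890.

3890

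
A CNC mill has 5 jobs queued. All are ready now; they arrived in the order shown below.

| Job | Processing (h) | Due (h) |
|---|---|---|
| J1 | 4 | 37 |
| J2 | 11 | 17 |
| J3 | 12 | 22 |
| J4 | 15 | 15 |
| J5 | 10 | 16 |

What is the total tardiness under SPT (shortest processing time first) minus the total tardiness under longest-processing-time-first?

SPT (increasing processing time): J1 J5 J2 J3 J4.
J1: 0→4, due 37, tardiness 0
J5: 4→14, due 16, tardiness 0
J2: 14→25, due 17, tardiness 8
J3: 25→37, due 22, tardiness 15
J4: 37→52, due 15, tardiness 37
Sum = 0+0+8+15+37 = 60.
LPT (decreasing processing time): J4 J3 J2 J5 J1.
J4: 0→15, due 15, tardiness 0
J3: 15→27, due 22, tardiness 5
J2: 27→38, due 17, tardiness 21
J5: 38→48, due 16, tardiness 32
J1: 48→52, due 37, tardiness 15
Sum = 0+5+21+32+15 = 73.
Difference = 60 − 73 = -13.

-13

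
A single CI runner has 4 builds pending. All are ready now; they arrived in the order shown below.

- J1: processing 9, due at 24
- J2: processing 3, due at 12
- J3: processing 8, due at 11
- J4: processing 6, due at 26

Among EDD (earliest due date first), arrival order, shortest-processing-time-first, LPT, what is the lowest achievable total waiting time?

EDD (increasing due date): J3 J2 J1 J4.
J3: waits 0, runs 0→8
J2: waits 8, runs 8→11
J1: waits 11, runs 11→20
J4: waits 20, runs 20→26
Sum = 0+8+11+20 = 39.
FIFO (arrival order): J1 J2 J3 J4.
J1: waits 0, runs 0→9
J2: waits 9, runs 9→12
J3: waits 12, runs 12→20
J4: waits 20, runs 20→26
Sum = 0+9+12+20 = 41.
SPT (increasing processing time): J2 J4 J3 J1.
J2: waits 0, runs 0→3
J4: waits 3, runs 3→9
J3: waits 9, runs 9→17
J1: waits 17, runs 17→26
Sum = 0+3+9+17 = 29.
LPT (decreasing processing time): J1 J3 J4 J2.
J1: waits 0, runs 0→9
J3: waits 9, runs 9→17
J4: waits 17, runs 17→23
J2: waits 23, runs 23→26
Sum = 0+9+17+23 = 49.
EDD 39, FIFO 41, SPT 29, LPT 49 → minimum 29.

29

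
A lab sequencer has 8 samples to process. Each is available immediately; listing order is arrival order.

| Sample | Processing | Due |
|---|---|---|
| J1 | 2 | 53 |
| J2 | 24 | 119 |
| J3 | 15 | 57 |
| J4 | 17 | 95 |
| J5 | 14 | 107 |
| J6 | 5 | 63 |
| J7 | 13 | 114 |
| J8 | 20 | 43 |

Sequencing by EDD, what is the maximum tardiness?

0

EDD (increasing due date): J8 J1 J3 J6 J4 J5 J7 J2.
J8: 0→20, due 43, tardiness 0
J1: 20→22, due 53, tardiness 0
J3: 22→37, due 57, tardiness 0
J6: 37→42, due 63, tardiness 0
J4: 42→59, due 95, tardiness 0
J5: 59→73, due 107, tardiness 0
J7: 73→86, due 114, tardiness 0
J2: 86→110, due 119, tardiness 0
Maximum = 0.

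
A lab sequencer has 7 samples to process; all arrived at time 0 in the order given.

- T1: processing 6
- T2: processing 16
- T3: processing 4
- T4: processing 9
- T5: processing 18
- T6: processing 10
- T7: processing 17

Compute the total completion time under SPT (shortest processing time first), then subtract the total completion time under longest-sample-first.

-142

SPT (increasing processing time): T3 T1 T4 T6 T2 T7 T5.
T3: 0→4
T1: 4→10
T4: 10→19
T6: 19→29
T2: 29→45
T7: 45→62
T5: 62→80
Sum = 4+10+19+29+45+62+80 = 249.
LPT (decreasing processing time): T5 T7 T2 T6 T4 T1 T3.
T5: 0→18
T7: 18→35
T2: 35→51
T6: 51→61
T4: 61→70
T1: 70→76
T3: 76→80
Sum = 18+35+51+61+70+76+80 = 391.
Difference = 249 − 391 = -142.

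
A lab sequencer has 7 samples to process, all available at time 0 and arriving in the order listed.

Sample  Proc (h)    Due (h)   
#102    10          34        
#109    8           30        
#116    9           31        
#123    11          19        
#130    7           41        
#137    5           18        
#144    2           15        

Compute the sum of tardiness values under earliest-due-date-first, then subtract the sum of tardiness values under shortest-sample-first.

-14

EDD (increasing due date): #144 #137 #123 #109 #116 #102 #130.
#144: 0→2, due 15, tardiness 0
#137: 2→7, due 18, tardiness 0
#123: 7→18, due 19, tardiness 0
#109: 18→26, due 30, tardiness 0
#116: 26→35, due 31, tardiness 4
#102: 35→45, due 34, tardiness 11
#130: 45→52, due 41, tardiness 11
Sum = 0+0+0+0+4+11+11 = 26.
SPT (increasing processing time): #144 #137 #130 #109 #116 #102 #123.
#144: 0→2, due 15, tardiness 0
#137: 2→7, due 18, tardiness 0
#130: 7→14, due 41, tardiness 0
#109: 14→22, due 30, tardiness 0
#116: 22→31, due 31, tardiness 0
#102: 31→41, due 34, tardiness 7
#123: 41→52, due 19, tardiness 33
Sum = 0+0+0+0+0+7+33 = 40.
Difference = 26 − 40 = -14.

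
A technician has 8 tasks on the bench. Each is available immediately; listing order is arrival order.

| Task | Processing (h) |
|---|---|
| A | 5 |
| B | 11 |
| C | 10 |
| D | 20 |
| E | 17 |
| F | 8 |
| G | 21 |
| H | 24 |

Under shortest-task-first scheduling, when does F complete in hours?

SPT (increasing processing time): A F C B E D G H.
A: 0→5
F: 5→13

13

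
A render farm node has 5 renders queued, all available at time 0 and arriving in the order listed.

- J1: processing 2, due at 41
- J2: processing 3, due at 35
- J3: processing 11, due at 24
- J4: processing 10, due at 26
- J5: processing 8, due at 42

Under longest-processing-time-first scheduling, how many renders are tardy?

0

LPT (decreasing processing time): J3 J4 J5 J2 J1.
J3: 0→11, due 24, tardiness 0
J4: 11→21, due 26, tardiness 0
J5: 21→29, due 42, tardiness 0
J2: 29→32, due 35, tardiness 0
J1: 32→34, due 41, tardiness 0
Late renders: 0.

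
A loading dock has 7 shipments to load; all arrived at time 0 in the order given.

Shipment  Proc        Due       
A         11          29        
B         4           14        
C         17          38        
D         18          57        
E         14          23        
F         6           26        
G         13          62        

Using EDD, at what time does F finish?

EDD (increasing due date): B E F A C D G.
B: 0→4
E: 4→18
F: 18→24

24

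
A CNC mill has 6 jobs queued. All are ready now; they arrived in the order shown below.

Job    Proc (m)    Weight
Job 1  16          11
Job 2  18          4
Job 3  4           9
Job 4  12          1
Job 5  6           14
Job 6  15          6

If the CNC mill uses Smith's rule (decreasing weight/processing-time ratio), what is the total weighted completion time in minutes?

WSPT (decreasing weight/processing-time ratio): Job 5 Job 3 Job 1 Job 6 Job 2 Job 4.
Job 5: finishes 6, weight 14, w·C = 84
Job 3: finishes 10, weight 9, w·C = 90
Job 1: finishes 26, weight 11, w·C = 286
Job 6: finishes 41, weight 6, w·C = 246
Job 2: finishes 59, weight 4, w·C = 236
Job 4: finishes 71, weight 1, w·C = 71
Sum = 84+90+286+246+236+71 = 1013.

1013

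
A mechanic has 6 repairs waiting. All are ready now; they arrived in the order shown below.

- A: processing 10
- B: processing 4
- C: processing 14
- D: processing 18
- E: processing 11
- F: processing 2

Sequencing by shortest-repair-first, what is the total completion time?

SPT (increasing processing time): F B A E C D.
F: 0→2
B: 2→6
A: 6→16
E: 16→27
C: 27→41
D: 41→59
Sum = 2+6+16+27+41+59 = 151.

151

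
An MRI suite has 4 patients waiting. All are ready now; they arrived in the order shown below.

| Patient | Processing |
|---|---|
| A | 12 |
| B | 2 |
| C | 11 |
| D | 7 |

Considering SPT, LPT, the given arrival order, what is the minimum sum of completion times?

63

SPT (increasing processing time): B D C A.
B: 0→2
D: 2→9
C: 9→20
A: 20→32
Sum = 2+9+20+32 = 63.
LPT (decreasing processing time): A C D B.
A: 0→12
C: 12→23
D: 23→30
B: 30→32
Sum = 12+23+30+32 = 97.
FIFO (arrival order): A B C D.
A: 0→12
B: 12→14
C: 14→25
D: 25→32
Sum = 12+14+25+32 = 83.
SPT 63, LPT 97, FIFO 83 → minimum 63.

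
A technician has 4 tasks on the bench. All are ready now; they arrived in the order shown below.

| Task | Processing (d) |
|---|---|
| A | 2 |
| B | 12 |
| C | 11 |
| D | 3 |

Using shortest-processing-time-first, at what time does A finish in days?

2

SPT (increasing processing time): A D C B.
A: 0→2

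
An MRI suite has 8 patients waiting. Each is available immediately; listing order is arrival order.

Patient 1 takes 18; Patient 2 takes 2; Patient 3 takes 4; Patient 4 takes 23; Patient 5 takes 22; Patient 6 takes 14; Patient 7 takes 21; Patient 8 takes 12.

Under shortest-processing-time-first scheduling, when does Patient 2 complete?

2

SPT (increasing processing time): Patient 2 Patient 3 Patient 8 Patient 6 Patient 1 Patient 7 Patient 5 Patient 4.
Patient 2: 0→2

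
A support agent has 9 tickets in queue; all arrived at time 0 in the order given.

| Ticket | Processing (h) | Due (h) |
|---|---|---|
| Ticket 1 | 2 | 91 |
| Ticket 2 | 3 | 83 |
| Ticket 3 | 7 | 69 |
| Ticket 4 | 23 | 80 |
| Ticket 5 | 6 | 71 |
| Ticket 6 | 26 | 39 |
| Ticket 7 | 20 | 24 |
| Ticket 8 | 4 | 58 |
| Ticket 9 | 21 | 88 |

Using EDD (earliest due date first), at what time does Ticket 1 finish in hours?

112

EDD (increasing due date): Ticket 7 Ticket 6 Ticket 8 Ticket 3 Ticket 5 Ticket 4 Ticket 2 Ticket 9 Ticket 1.
Ticket 7: 0→20
Ticket 6: 20→46
Ticket 8: 46→50
Ticket 3: 50→57
Ticket 5: 57→63
Ticket 4: 63→86
Ticket 2: 86→89
Ticket 9: 89→110
Ticket 1: 110→112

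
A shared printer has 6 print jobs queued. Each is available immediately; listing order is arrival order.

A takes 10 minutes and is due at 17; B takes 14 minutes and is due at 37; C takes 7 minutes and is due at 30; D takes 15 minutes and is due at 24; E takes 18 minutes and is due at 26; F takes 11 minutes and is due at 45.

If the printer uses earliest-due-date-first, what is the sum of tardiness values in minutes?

EDD (increasing due date): A D E C B F.
A: 0→10, due 17, tardiness 0
D: 10→25, due 24, tardiness 1
E: 25→43, due 26, tardiness 17
C: 43→50, due 30, tardiness 20
B: 50→64, due 37, tardiness 27
F: 64→75, due 45, tardiness 30
Sum = 0+1+17+20+27+30 = 95.

95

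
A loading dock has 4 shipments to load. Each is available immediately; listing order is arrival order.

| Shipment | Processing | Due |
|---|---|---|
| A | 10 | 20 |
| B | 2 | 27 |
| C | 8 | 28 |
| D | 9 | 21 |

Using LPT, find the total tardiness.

2

LPT (decreasing processing time): A D C B.
A: 0→10, due 20, tardiness 0
D: 10→19, due 21, tardiness 0
C: 19→27, due 28, tardiness 0
B: 27→29, due 27, tardiness 2
Sum = 0+0+0+2 = 2.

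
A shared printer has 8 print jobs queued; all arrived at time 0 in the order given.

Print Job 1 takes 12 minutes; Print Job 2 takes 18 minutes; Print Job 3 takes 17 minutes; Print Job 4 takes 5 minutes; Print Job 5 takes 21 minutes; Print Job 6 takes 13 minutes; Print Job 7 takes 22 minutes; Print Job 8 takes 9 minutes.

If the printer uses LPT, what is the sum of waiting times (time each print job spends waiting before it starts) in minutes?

LPT (decreasing processing time): Print Job 7 Print Job 5 Print Job 2 Print Job 3 Print Job 6 Print Job 1 Print Job 8 Print Job 4.
Print Job 7: waits 0, runs 0→22
Print Job 5: waits 22, runs 22→43
Print Job 2: waits 43, runs 43→61
Print Job 3: waits 61, runs 61→78
Print Job 6: waits 78, runs 78→91
Print Job 1: waits 91, runs 91→103
Print Job 8: waits 103, runs 103→112
Print Job 4: waits 112, runs 112→117
Sum = 0+22+43+61+78+91+103+112 = 510.

510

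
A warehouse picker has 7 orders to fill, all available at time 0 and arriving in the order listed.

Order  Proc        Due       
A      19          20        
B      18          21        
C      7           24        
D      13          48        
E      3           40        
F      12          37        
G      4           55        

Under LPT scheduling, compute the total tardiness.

LPT (decreasing processing time): A B D F C G E.
A: 0→19, due 20, tardiness 0
B: 19→37, due 21, tardiness 16
D: 37→50, due 48, tardiness 2
F: 50→62, due 37, tardiness 25
C: 62→69, due 24, tardiness 45
G: 69→73, due 55, tardiness 18
E: 73→76, due 40, tardiness 36
Sum = 0+16+2+25+45+18+36 = 142.

142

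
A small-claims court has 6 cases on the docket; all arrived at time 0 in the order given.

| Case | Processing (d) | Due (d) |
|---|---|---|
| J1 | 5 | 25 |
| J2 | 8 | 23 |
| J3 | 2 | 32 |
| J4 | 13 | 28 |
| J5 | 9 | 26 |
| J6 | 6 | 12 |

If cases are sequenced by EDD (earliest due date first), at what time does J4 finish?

EDD (increasing due date): J6 J2 J1 J5 J4 J3.
J6: 0→6
J2: 6→14
J1: 14→19
J5: 19→28
J4: 28→41

41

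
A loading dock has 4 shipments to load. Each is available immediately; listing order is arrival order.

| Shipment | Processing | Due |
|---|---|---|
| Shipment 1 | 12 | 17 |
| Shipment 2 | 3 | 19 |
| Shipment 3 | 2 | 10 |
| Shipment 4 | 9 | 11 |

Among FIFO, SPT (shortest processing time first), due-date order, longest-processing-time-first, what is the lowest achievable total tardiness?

12

FIFO (arrival order): Shipment 1 Shipment 2 Shipment 3 Shipment 4.
Shipment 1: 0→12, due 17, tardiness 0
Shipment 2: 12→15, due 19, tardiness 0
Shipment 3: 15→17, due 10, tardiness 7
Shipment 4: 17→26, due 11, tardiness 15
Sum = 0+0+7+15 = 22.
SPT (increasing processing time): Shipment 3 Shipment 2 Shipment 4 Shipment 1.
Shipment 3: 0→2, due 10, tardiness 0
Shipment 2: 2→5, due 19, tardiness 0
Shipment 4: 5→14, due 11, tardiness 3
Shipment 1: 14→26, due 17, tardiness 9
Sum = 0+0+3+9 = 12.
EDD (increasing due date): Shipment 3 Shipment 4 Shipment 1 Shipment 2.
Shipment 3: 0→2, due 10, tardiness 0
Shipment 4: 2→11, due 11, tardiness 0
Shipment 1: 11→23, due 17, tardiness 6
Shipment 2: 23→26, due 19, tardiness 7
Sum = 0+0+6+7 = 13.
LPT (decreasing processing time): Shipment 1 Shipment 4 Shipment 2 Shipment 3.
Shipment 1: 0→12, due 17, tardiness 0
Shipment 4: 12→21, due 11, tardiness 10
Shipment 2: 21→24, due 19, tardiness 5
Shipment 3: 24→26, due 10, tardiness 16
Sum = 0+10+5+16 = 31.
FIFO 22, SPT 12, EDD 13, LPT 31 → minimum 12.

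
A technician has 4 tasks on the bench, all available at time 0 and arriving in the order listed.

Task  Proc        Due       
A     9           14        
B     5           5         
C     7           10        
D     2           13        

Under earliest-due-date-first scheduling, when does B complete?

5

EDD (increasing due date): B C D A.
B: 0→5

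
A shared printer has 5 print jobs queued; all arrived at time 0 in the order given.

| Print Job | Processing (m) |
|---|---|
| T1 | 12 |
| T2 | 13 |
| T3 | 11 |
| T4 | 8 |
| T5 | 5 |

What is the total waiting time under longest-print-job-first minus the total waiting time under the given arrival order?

1

LPT (decreasing processing time): T2 T1 T3 T4 T5.
T2: waits 0, runs 0→13
T1: waits 13, runs 13→25
T3: waits 25, runs 25→36
T4: waits 36, runs 36→44
T5: waits 44, runs 44→49
Sum = 0+13+25+36+44 = 118.
FIFO (arrival order): T1 T2 T3 T4 T5.
T1: waits 0, runs 0→12
T2: waits 12, runs 12→25
T3: waits 25, runs 25→36
T4: waits 36, runs 36→44
T5: waits 44, runs 44→49
Sum = 0+12+25+36+44 = 117.
Difference = 118 − 117 = 1.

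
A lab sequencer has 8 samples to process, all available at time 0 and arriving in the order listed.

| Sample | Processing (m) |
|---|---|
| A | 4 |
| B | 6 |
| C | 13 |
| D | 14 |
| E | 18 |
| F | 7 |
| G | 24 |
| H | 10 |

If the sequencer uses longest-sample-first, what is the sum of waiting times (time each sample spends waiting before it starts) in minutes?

LPT (decreasing processing time): G E D C H F B A.
G: waits 0, runs 0→24
E: waits 24, runs 24→42
D: waits 42, runs 42→56
C: waits 56, runs 56→69
H: waits 69, runs 69→79
F: waits 79, runs 79→86
B: waits 86, runs 86→92
A: waits 92, runs 92→96
Sum = 0+24+42+56+69+79+86+92 = 448.

448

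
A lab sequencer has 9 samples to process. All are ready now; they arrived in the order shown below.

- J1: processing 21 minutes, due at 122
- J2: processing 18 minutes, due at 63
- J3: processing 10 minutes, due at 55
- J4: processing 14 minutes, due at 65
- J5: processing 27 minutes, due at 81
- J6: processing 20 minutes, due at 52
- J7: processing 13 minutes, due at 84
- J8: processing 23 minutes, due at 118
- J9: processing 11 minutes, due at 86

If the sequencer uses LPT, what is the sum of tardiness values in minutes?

358

LPT (decreasing processing time): J5 J8 J1 J6 J2 J4 J7 J9 J3.
J5: 0→27, due 81, tardiness 0
J8: 27→50, due 118, tardiness 0
J1: 50→71, due 122, tardiness 0
J6: 71→91, due 52, tardiness 39
J2: 91→109, due 63, tardiness 46
J4: 109→123, due 65, tardiness 58
J7: 123→136, due 84, tardiness 52
J9: 136→147, due 86, tardiness 61
J3: 147→157, due 55, tardiness 102
Sum = 0+0+0+39+46+58+52+61+102 = 358.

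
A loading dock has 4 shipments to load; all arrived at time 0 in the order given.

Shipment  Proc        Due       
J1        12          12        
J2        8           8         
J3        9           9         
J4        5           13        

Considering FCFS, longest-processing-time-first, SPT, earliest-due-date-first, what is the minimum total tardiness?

40

FIFO (arrival order): J1 J2 J3 J4.
J1: 0→12, due 12, tardiness 0
J2: 12→20, due 8, tardiness 12
J3: 20→29, due 9, tardiness 20
J4: 29→34, due 13, tardiness 21
Sum = 0+12+20+21 = 53.
LPT (decreasing processing time): J1 J3 J2 J4.
J1: 0→12, due 12, tardiness 0
J3: 12→21, due 9, tardiness 12
J2: 21→29, due 8, tardiness 21
J4: 29→34, due 13, tardiness 21
Sum = 0+12+21+21 = 54.
SPT (increasing processing time): J4 J2 J3 J1.
J4: 0→5, due 13, tardiness 0
J2: 5→13, due 8, tardiness 5
J3: 13→22, due 9, tardiness 13
J1: 22→34, due 12, tardiness 22
Sum = 0+5+13+22 = 40.
EDD (increasing due date): J2 J3 J1 J4.
J2: 0→8, due 8, tardiness 0
J3: 8→17, due 9, tardiness 8
J1: 17→29, due 12, tardiness 17
J4: 29→34, due 13, tardiness 21
Sum = 0+8+17+21 = 46.
FIFO 53, LPT 54, SPT 40, EDD 46 → minimum 40.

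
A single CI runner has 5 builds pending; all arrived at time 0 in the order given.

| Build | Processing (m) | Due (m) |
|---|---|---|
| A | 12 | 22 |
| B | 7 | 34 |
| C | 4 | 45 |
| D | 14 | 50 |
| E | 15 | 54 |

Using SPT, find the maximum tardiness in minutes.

SPT (increasing processing time): C B A D E.
C: 0→4, due 45, tardiness 0
B: 4→11, due 34, tardiness 0
A: 11→23, due 22, tardiness 1
D: 23→37, due 50, tardiness 0
E: 37→52, due 54, tardiness 0
Maximum = 1.

1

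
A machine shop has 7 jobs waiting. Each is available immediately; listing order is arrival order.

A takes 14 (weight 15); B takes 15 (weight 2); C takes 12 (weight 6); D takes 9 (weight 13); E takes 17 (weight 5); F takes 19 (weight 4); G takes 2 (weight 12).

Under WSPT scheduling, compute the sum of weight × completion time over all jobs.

WSPT (decreasing weight/processing-time ratio): G D A C E F B.
G: finishes 2, weight 12, w·C = 24
D: finishes 11, weight 13, w·C = 143
A: finishes 25, weight 15, w·C = 375
C: finishes 37, weight 6, w·C = 222
E: finishes 54, weight 5, w·C = 270
F: finishes 73, weight 4, w·C = 292
B: finishes 88, weight 2, w·C = 176
Sum = 24+143+375+222+270+292+176 = 1502.

1502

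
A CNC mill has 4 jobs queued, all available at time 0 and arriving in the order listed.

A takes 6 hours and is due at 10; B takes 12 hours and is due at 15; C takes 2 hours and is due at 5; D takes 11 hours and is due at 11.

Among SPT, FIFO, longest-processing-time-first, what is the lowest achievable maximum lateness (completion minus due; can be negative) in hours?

16

SPT (increasing processing time): C A D B.
C: 0→2, due 5, lateness -3
A: 2→8, due 10, lateness -2
D: 8→19, due 11, lateness 8
B: 19→31, due 15, lateness 16
Maximum = 16.
FIFO (arrival order): A B C D.
A: 0→6, due 10, lateness -4
B: 6→18, due 15, lateness 3
C: 18→20, due 5, lateness 15
D: 20→31, due 11, lateness 20
Maximum = 20.
LPT (decreasing processing time): B D A C.
B: 0→12, due 15, lateness -3
D: 12→23, due 11, lateness 12
A: 23→29, due 10, lateness 19
C: 29→31, due 5, lateness 26
Maximum = 26.
SPT 16, FIFO 20, LPT 26 → minimum 16.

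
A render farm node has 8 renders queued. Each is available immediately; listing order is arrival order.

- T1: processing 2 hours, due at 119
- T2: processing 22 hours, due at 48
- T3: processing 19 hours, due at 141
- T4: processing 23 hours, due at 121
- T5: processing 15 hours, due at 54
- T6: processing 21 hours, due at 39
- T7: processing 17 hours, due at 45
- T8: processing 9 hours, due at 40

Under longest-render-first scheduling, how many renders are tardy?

LPT (decreasing processing time): T4 T2 T6 T3 T7 T5 T8 T1.
T4: 0→23, due 121, tardiness 0
T2: 23→45, due 48, tardiness 0
T6: 45→66, due 39, tardiness 27
T3: 66→85, due 141, tardiness 0
T7: 85→102, due 45, tardiness 57
T5: 102→117, due 54, tardiness 63
T8: 117→126, due 40, tardiness 86
T1: 126→128, due 119, tardiness 9
Late renders: 5.

5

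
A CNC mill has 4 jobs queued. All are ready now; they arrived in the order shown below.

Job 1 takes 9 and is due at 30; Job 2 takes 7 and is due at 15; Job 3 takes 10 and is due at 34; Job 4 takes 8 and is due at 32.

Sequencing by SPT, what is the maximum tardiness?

SPT (increasing processing time): Job 2 Job 4 Job 1 Job 3.
Job 2: 0→7, due 15, tardiness 0
Job 4: 7→15, due 32, tardiness 0
Job 1: 15→24, due 30, tardiness 0
Job 3: 24→34, due 34, tardiness 0
Maximum = 0.

0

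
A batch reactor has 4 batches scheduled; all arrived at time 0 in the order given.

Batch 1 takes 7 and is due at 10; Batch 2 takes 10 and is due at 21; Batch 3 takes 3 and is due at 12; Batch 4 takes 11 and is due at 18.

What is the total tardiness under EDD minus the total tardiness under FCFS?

EDD (increasing due date): Batch 1 Batch 3 Batch 4 Batch 2.
Batch 1: 0→7, due 10, tardiness 0
Batch 3: 7→10, due 12, tardiness 0
Batch 4: 10→21, due 18, tardiness 3
Batch 2: 21→31, due 21, tardiness 10
Sum = 0+0+3+10 = 13.
FIFO (arrival order): Batch 1 Batch 2 Batch 3 Batch 4.
Batch 1: 0→7, due 10, tardiness 0
Batch 2: 7→17, due 21, tardiness 0
Batch 3: 17→20, due 12, tardiness 8
Batch 4: 20→31, due 18, tardiness 13
Sum = 0+0+8+13 = 21.
Difference = 13 − 21 = -8.

-8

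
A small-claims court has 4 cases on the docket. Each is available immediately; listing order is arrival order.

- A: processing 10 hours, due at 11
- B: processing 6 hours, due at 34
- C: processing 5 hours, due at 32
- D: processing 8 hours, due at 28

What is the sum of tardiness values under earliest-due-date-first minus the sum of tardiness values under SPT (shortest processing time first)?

-18

EDD (increasing due date): A D C B.
A: 0→10, due 11, tardiness 0
D: 10→18, due 28, tardiness 0
C: 18→23, due 32, tardiness 0
B: 23→29, due 34, tardiness 0
Sum = 0+0+0+0 = 0.
SPT (increasing processing time): C B D A.
C: 0→5, due 32, tardiness 0
B: 5→11, due 34, tardiness 0
D: 11→19, due 28, tardiness 0
A: 19→29, due 11, tardiness 18
Sum = 0+0+0+18 = 18.
Difference = 0 − 18 = -18.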